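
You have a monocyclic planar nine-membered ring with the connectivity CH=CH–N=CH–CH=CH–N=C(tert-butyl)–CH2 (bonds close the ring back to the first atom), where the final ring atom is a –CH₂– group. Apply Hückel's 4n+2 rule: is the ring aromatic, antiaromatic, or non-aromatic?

At the CH2 position, the tetrahedral CH₂ carbon is sp³ and has no p orbital in the ring π system; the ring's p-orbital overlap is broken there.
Without a continuous loop of overlapping p orbitals the Hückel electron count never comes into play.

Non-aromatic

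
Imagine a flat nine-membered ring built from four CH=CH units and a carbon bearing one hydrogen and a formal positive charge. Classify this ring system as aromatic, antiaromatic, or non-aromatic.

Antiaromatic

All ring atoms are sp² and supply a p orbital to the ring (every atom in a ring double bond is sp² and brings one electron to the p orbital; the carbocation has an empty p orbital); the conjugation is uninterrupted.
Counting π electrons: 4 × 2 = 8 from the double-bond units + 0 from the CH(+) atom = 8.
A 4n π count (8, n = 2) in a planar conjugated ring means antiaromatic.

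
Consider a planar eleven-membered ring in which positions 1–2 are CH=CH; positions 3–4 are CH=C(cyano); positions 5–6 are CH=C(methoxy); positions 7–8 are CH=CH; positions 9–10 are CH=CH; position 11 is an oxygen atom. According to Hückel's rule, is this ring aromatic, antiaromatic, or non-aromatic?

Antiaromatic

Check conjugation: every atom in a ring double bond is sp² and brings one electron to the p orbital; the oxygen donates one lone pair from its p orbital — every position has a p orbital, so the cyclic π system is continuous.
Counting π electrons: 5 × 2 = 10 from the double-bond units + 2 from the O atom = 12.
12 = 4(3); a planar, fully conjugated 4n system is antiaromatic.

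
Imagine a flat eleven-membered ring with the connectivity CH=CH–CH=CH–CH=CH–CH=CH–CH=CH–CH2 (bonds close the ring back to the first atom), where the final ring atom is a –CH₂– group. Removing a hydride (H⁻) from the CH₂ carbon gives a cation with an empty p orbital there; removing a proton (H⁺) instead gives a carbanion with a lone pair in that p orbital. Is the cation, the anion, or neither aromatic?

The cation

In both ions every ring atom is sp² and contributes a p orbital, so both rings are fully conjugated.
Cation: 5 × 2 + 0 = 10 π electrons → 4(2)+2, aromatic.
Anion: 5 × 2 + 2 = 12 π electrons → 4(3), antiaromatic.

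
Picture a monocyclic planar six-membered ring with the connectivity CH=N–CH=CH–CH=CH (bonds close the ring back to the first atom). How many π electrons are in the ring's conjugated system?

Check conjugation: each doubly-bonded ring atom is sp² with one p-orbital electron; each sp² =N– keeps its lone pair in-plane and puts one electron into the π system — every position has a p orbital, so the cyclic π system is continuous.
Counting π electrons: 3 × 2 = 6 from the 3 double-bond units.

6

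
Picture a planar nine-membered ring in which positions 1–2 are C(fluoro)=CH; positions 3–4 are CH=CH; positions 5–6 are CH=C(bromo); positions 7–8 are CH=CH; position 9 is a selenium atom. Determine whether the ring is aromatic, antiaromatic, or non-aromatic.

Aromatic

All ring atoms are sp² and supply a p orbital to the ring (the double-bond atoms are sp², each contributing one p electron; the selenium donates one lone pair from its p orbital); the conjugation is uninterrupted.
Adding the contributions, 4 × 2 = 8 from the double-bond units + 2 from the Se atom = 10.
That gives a 4n+2 count (10, n = 2).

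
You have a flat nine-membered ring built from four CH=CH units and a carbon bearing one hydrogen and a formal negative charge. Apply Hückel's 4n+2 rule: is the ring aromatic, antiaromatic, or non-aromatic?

Every ring atom contributes a p orbital perpendicular to the ring (each doubly-bonded ring atom is sp² with one p-orbital electron; the carbanion's lone pair occupies the p orbital), so the π system is cyclic and fully conjugated.
Adding the contributions, 4 × 2 = 8 from the double-bond units + 2 from the CH(-) atom = 10.
Since 10 = 4·2 + 2, the ring meets the 4n+2 criterion.

Aromatic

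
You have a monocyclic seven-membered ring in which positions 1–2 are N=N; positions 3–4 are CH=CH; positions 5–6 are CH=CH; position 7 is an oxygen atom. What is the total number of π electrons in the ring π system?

All ring atoms are sp² and supply a p orbital to the ring (every atom in a ring double bond is sp² and brings one electron to the p orbital; each =N– nitrogen is pyridine-type (lone pair in the sp² plane, one electron in the p orbital); the oxygen donates one lone pair from its p orbital); the conjugation is uninterrupted.
Adding the contributions, 3 × 2 = 6 from the double-bond units + 2 from the O atom = 8.

8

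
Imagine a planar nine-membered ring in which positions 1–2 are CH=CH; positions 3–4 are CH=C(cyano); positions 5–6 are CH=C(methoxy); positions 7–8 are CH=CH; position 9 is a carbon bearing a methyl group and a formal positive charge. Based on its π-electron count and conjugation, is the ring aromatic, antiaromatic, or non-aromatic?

Antiaromatic

All ring atoms are sp² and supply a p orbital to the ring (every atom in a ring double bond is sp² and brings one electron to the p orbital; the carbocation has an empty p orbital); the conjugation is uninterrupted.
Counting π electrons: 4 × 2 = 8 from the double-bond units + 0 from the C(methyl)(+) atom = 8.
8 is a 4n count (n = 2), so the planar conjugated ring is antiaromatic.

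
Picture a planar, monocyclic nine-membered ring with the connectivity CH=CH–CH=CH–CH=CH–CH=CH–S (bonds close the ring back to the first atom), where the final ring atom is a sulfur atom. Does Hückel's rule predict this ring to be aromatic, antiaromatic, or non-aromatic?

The p orbitals form a continuous loop: the double-bond atoms are sp², each contributing one p electron; the sulfur donates one lone pair from its p orbital. The ring is fully conjugated.
π-electron count: 4 × 2 = 8 from the double-bond units + 2 from the S atom = 10.
10 = 4(2) + 2, which satisfies Hückel's 4n+2 rule.

Aromatic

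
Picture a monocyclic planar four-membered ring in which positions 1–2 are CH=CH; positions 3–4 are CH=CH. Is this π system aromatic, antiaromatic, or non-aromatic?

Antiaromatic

Every ring atom contributes a p orbital perpendicular to the ring (each doubly-bonded ring atom is sp² with one p-orbital electron), so the π system is cyclic and fully conjugated.
π-electron count: 2 × 2 = 4 from the 2 double-bond units.
With 4 = 4·1 π electrons, Hückel's rule classifies the planar ring as antiaromatic.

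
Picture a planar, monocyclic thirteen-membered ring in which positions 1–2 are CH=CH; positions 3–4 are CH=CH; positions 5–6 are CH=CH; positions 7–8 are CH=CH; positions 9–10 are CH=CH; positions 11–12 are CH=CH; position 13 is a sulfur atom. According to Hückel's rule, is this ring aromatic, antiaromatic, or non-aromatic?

Aromatic

Check conjugation: the double-bond atoms are sp², each contributing one p electron; the sulfur donates one lone pair from its p orbital — every position has a p orbital, so the cyclic π system is continuous.
Counting π electrons: 6 × 2 = 12 from the double-bond units + 2 from the S atom = 14.
14 = 4(3) + 2, which satisfies Hückel's 4n+2 rule.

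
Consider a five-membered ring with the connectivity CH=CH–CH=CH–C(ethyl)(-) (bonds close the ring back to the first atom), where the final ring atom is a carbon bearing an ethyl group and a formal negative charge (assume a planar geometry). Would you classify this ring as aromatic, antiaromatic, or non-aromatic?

Aromatic

All ring atoms are sp² and supply a p orbital to the ring (the double-bond atoms are sp², each contributing one p electron; the carbanion's lone pair occupies the p orbital); the conjugation is uninterrupted.
Adding the contributions, 2 × 2 = 4 from the double-bond units + 2 from the C(ethyl)(-) atom = 6.
Since 6 = 4·1 + 2, the ring meets the 4n+2 criterion.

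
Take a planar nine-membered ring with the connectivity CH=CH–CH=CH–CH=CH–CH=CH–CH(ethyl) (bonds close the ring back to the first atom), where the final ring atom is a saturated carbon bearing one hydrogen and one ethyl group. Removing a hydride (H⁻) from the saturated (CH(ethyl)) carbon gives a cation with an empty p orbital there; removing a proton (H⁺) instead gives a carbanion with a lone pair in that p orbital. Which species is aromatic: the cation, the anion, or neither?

The anion

Both ions have a continuous loop of p orbitals — each ring atom is sp².
Cation: 4 × 2 + 0 = 8 π electrons → 4(2), antiaromatic.
Anion: 4 × 2 + 2 = 10 π electrons → 4(2)+2, aromatic.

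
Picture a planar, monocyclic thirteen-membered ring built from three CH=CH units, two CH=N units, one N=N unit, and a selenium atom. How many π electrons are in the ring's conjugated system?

14

All ring atoms are sp² and supply a p orbital to the ring (the double-bond atoms are sp², each contributing one p electron; each =N– nitrogen is pyridine-type (lone pair in the sp² plane, one electron in the p orbital); the selenium donates one lone pair from its p orbital); the conjugation is uninterrupted.
Counting π electrons: 6 × 2 = 12 from the double-bond units + 2 from the Se atom = 14.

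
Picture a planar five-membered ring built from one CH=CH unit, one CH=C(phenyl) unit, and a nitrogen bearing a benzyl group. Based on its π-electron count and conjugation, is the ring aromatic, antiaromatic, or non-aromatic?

Aromatic

All ring atoms are sp² and supply a p orbital to the ring (the double-bond atoms are sp², each contributing one p electron; the pyrrole-type nitrogen donates its lone pair from the p orbital); the conjugation is uninterrupted.
Counting π electrons: 2 × 2 = 4 from the double-bond units + 2 from the N(benzyl) atom = 6.
6 = 4(1) + 2, which satisfies Hückel's 4n+2 rule.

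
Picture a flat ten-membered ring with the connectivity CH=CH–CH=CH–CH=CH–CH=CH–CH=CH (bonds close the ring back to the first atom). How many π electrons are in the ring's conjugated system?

Check conjugation: the double-bond atoms are sp², each contributing one p electron — every position has a p orbital, so the cyclic π system is continuous.
π-electron count: 5 × 2 = 10 from the 5 double-bond units.

10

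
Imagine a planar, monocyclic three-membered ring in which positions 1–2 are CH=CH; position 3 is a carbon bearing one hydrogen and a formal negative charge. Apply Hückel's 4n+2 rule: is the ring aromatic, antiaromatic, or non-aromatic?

Check conjugation: every atom in a ring double bond is sp² and brings one electron to the p orbital; the carbanion's lone pair occupies the p orbital — every position has a p orbital, so the cyclic π system is continuous.
Tallying contributions gives 1 × 2 = 2 from the double-bond unit + 2 from the CH(-) atom = 4.
4 is a 4n count (n = 1), so the planar conjugated ring is antiaromatic.

Antiaromatic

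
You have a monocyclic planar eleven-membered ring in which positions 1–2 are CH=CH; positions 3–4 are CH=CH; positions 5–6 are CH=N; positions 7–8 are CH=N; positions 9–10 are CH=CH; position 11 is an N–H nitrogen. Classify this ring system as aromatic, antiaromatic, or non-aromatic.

Antiaromatic

Check conjugation: every atom in a ring double bond is sp² and brings one electron to the p orbital; each sp² =N– keeps its lone pair in-plane and puts one electron into the π system; the pyrrole-type nitrogen donates its lone pair from the p orbital — every position has a p orbital, so the cyclic π system is continuous.
π-electron count: 5 × 2 = 10 from the double-bond units + 2 from the NH atom = 12.
12 is a 4n count (n = 3), so the planar conjugated ring is antiaromatic.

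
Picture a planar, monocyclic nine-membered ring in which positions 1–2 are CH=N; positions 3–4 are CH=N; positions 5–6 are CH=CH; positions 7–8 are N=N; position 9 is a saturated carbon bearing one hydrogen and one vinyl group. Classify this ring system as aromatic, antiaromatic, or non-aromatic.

Non-aromatic

At the CH(vinyl) position, that saturated carbon is sp³ and has no p orbital in the ring π system; the ring's p-orbital overlap is broken there.
Broken conjugation rules out both aromaticity and antiaromaticity.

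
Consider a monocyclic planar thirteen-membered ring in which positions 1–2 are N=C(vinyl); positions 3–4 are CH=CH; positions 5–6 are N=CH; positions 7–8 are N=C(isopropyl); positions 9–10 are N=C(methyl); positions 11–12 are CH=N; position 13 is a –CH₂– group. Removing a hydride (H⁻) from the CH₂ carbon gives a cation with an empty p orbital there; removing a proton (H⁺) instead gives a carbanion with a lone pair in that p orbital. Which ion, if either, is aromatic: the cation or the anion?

The anion

In both ions every ring atom is sp² and contributes a p orbital, so both rings are fully conjugated.
Cation: 6 × 2 + 0 = 12 π electrons → 4(3), antiaromatic.
Anion: 6 × 2 + 2 = 14 π electrons → 4(3)+2, aromatic.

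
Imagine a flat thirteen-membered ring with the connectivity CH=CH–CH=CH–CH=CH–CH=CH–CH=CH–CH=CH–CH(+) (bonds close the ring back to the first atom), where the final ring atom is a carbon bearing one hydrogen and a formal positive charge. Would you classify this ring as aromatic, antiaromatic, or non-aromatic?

Antiaromatic

The p orbitals form a continuous loop: each doubly-bonded ring atom is sp² with one p-orbital electron; the carbocation has an empty p orbital. The ring is fully conjugated.
Counting π electrons: 6 × 2 = 12 from the double-bond units + 0 from the CH(+) atom = 12.
12 is a 4n count (n = 3), so the planar conjugated ring is antiaromatic.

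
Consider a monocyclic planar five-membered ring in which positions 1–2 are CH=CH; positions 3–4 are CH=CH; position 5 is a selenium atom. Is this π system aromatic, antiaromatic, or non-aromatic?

Check conjugation: each doubly-bonded ring atom is sp² with one p-orbital electron; the selenium donates one lone pair from its p orbital — every position has a p orbital, so the cyclic π system is continuous.
Counting π electrons: 2 × 2 = 4 from the double-bond units + 2 from the Se atom = 6.
6 = 4(1) + 2, which satisfies Hückel's 4n+2 rule.
(The species described is selenophene.)

Aromatic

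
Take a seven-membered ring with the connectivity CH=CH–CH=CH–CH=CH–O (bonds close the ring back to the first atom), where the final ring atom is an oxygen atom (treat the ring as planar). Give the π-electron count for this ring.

The p orbitals form a continuous loop: every atom in a ring double bond is sp² and brings one electron to the p orbital; the oxygen donates one lone pair from its p orbital. The ring is fully conjugated.
Counting π electrons: 3 × 2 = 6 from the double-bond units + 2 from the O atom = 8.

8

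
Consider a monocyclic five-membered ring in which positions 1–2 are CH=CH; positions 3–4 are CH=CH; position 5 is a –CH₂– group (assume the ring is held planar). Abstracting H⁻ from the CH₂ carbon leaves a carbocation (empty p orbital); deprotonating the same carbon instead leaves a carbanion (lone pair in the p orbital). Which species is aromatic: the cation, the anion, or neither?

The anion

In either ion the ring is fully conjugated: every atom, including the new sp² carbon, supplies a p orbital.
Cation: 2 × 2 + 0 = 4 π electrons → 4(1), antiaromatic.
Anion: 2 × 2 + 2 = 6 π electrons → 4(1)+2, aromatic.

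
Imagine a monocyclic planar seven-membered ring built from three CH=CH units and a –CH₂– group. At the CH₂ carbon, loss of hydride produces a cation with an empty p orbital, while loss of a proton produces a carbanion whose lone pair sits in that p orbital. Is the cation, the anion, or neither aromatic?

In either ion the ring is fully conjugated: every atom, including the new sp² carbon, supplies a p orbital.
Cation: 3 × 2 + 0 = 6 π electrons → 4(1)+2, aromatic.
Anion: 3 × 2 + 2 = 8 π electrons → 4(2), antiaromatic.

The cation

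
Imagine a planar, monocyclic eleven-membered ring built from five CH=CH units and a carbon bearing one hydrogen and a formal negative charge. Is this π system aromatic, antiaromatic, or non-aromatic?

Every ring atom contributes a p orbital perpendicular to the ring (every atom in a ring double bond is sp² and brings one electron to the p orbital; the carbanion's lone pair occupies the p orbital), so the π system is cyclic and fully conjugated.
π-electron count: 5 × 2 = 10 from the double-bond units + 2 from the CH(-) atom = 12.
With 12 = 4·3 π electrons, Hückel's rule classifies the planar ring as antiaromatic.

Antiaromatic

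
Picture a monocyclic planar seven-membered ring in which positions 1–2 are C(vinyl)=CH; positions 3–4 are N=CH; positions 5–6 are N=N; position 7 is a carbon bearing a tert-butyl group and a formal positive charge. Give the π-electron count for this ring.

6

Check conjugation: every atom in a ring double bond is sp² and brings one electron to the p orbital; each =N– nitrogen is pyridine-type (lone pair in the sp² plane, one electron in the p orbital); the carbocation has an empty p orbital — every position has a p orbital, so the cyclic π system is continuous.
π-electron count: 3 × 2 = 6 from the double-bond units + 0 from the C(tert-butyl)(+) atom = 6.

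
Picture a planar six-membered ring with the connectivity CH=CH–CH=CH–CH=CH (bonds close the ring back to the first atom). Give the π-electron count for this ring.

6

Check conjugation: every atom in a ring double bond is sp² and brings one electron to the p orbital — every position has a p orbital, so the cyclic π system is continuous.
Tallying contributions gives 3 × 2 = 6 from the 3 double-bond units.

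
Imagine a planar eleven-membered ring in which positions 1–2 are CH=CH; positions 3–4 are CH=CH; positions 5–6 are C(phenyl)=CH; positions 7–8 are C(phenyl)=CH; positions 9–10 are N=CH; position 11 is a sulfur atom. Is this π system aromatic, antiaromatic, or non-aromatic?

Antiaromatic

All ring atoms are sp² and supply a p orbital to the ring (each doubly-bonded ring atom is sp² with one p-orbital electron; each sp² =N– keeps its lone pair in-plane and puts one electron into the π system; the sulfur donates one lone pair from its p orbital); the conjugation is uninterrupted.
Adding the contributions, 5 × 2 = 10 from the double-bond units + 2 from the S atom = 12.
12 = 4(3); a planar, fully conjugated 4n system is antiaromatic.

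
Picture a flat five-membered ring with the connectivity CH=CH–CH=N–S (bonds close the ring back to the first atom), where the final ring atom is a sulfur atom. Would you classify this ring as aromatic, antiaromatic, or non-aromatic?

All ring atoms are sp² and supply a p orbital to the ring (each doubly-bonded ring atom is sp² with one p-orbital electron; each =N– nitrogen is pyridine-type (lone pair in the sp² plane, one electron in the p orbital); the sulfur donates one lone pair from its p orbital); the conjugation is uninterrupted.
π-electron count: 2 × 2 = 4 from the double-bond units + 2 from the S atom = 6.
6 = 4(1) + 2, which satisfies Hückel's 4n+2 rule.

Aromatic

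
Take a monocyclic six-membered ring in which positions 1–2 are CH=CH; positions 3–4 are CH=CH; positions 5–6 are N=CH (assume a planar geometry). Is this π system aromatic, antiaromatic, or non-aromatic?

Check conjugation: every atom in a ring double bond is sp² and brings one electron to the p orbital; the doubly-bonded nitrogens are pyridine-type — their lone pairs lie in the ring plane, leaving one electron in the p orbital — every position has a p orbital, so the cyclic π system is continuous.
Counting π electrons: 3 × 2 = 6 from the 3 double-bond units.
With 6 π electrons (n = 1), the Hückel 4n+2 condition holds.

Aromatic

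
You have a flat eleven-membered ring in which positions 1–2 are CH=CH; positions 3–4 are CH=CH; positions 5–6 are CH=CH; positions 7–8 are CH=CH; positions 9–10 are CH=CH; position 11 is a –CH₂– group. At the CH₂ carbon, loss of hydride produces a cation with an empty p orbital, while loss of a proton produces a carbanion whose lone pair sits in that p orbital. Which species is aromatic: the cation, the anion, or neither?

Both ions have a continuous loop of p orbitals — each ring atom is sp².
Cation: 5 × 2 + 0 = 10 π electrons → 4(2)+2, aromatic.
Anion: 5 × 2 + 2 = 12 π electrons → 4(3), antiaromatic.

The cation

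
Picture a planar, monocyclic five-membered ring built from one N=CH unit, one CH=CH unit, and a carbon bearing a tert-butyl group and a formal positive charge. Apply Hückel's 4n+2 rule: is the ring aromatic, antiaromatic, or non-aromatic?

Every ring atom contributes a p orbital perpendicular to the ring (the double-bond atoms are sp², each contributing one p electron; each sp² =N– keeps its lone pair in-plane and puts one electron into the π system; the carbocation has an empty p orbital), so the π system is cyclic and fully conjugated.
π-electron count: 2 × 2 = 4 from the double-bond units + 0 from the C(tert-butyl)(+) atom = 4.
With 4 = 4·1 π electrons, Hückel's rule classifies the planar ring as antiaromatic.

Antiaromatic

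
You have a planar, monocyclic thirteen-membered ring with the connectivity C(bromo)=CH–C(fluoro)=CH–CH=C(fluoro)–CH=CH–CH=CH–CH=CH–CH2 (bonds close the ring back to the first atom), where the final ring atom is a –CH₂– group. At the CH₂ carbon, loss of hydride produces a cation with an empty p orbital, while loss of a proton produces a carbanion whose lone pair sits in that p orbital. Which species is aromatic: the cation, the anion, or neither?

The anion

In either ion the ring is fully conjugated: every atom, including the new sp² carbon, supplies a p orbital.
Cation: 6 × 2 + 0 = 12 π electrons → 4(3), antiaromatic.
Anion: 6 × 2 + 2 = 14 π electrons → 4(3)+2, aromatic.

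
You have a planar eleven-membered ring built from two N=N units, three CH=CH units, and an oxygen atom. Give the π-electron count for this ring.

12

All ring atoms are sp² and supply a p orbital to the ring (every atom in a ring double bond is sp² and brings one electron to the p orbital; each sp² =N– keeps its lone pair in-plane and puts one electron into the π system; the oxygen donates one lone pair from its p orbital); the conjugation is uninterrupted.
Tallying contributions gives 5 × 2 = 10 from the double-bond units + 2 from the O atom = 12.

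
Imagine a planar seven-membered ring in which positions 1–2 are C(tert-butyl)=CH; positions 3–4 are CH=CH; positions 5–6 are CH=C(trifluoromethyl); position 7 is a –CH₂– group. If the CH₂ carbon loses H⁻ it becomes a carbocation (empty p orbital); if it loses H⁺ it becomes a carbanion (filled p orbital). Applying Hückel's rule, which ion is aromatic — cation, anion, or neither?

In either ion the ring is fully conjugated: every atom, including the new sp² carbon, supplies a p orbital.
Cation: 3 × 2 + 0 = 6 π electrons → 4(1)+2, aromatic.
Anion: 3 × 2 + 2 = 8 π electrons → 4(2), antiaromatic.

The cation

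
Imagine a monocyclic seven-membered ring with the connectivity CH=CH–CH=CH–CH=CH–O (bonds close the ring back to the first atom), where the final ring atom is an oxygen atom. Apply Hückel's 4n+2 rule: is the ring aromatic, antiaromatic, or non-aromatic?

The p orbitals form a continuous loop: each doubly-bonded ring atom is sp² with one p-orbital electron; the oxygen donates one lone pair from its p orbital. The ring is fully conjugated.
Tallying contributions gives 3 × 2 = 6 from the double-bond units + 2 from the O atom = 8.
8 is a 4n count (n = 2), so the planar conjugated ring is antiaromatic.

Antiaromatic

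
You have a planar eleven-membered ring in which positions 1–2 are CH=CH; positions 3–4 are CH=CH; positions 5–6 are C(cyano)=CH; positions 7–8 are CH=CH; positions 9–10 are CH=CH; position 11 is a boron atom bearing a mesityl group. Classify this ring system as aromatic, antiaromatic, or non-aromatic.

All ring atoms are sp² and supply a p orbital to the ring (the double-bond atoms are sp², each contributing one p electron; the boron has an empty p orbital); the conjugation is uninterrupted.
π-electron count: 5 × 2 = 10 from the double-bond units + 0 from the B(mesityl) atom = 10.
10 = 4(2) + 2, which satisfies Hückel's 4n+2 rule.

Aromatic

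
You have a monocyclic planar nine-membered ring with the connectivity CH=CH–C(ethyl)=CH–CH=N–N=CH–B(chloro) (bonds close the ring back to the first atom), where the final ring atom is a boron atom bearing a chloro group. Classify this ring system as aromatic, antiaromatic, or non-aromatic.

All ring atoms are sp² and supply a p orbital to the ring (every atom in a ring double bond is sp² and brings one electron to the p orbital; each =N– nitrogen is pyridine-type (lone pair in the sp² plane, one electron in the p orbital); the boron has an empty p orbital); the conjugation is uninterrupted.
Adding the contributions, 4 × 2 = 8 from the double-bond units + 0 from the B(chloro) atom = 8.
8 is a 4n count (n = 2), so the planar conjugated ring is antiaromatic.

Antiaromatic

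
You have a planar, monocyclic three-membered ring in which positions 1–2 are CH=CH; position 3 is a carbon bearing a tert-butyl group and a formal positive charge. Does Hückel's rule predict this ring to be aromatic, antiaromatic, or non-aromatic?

Aromatic

Check conjugation: every atom in a ring double bond is sp² and brings one electron to the p orbital; the carbocation has an empty p orbital — every position has a p orbital, so the cyclic π system is continuous.
Adding the contributions, 1 × 2 = 2 from the double-bond unit + 0 from the C(tert-butyl)(+) atom = 2.
That gives a 4n+2 count (2, n = 0).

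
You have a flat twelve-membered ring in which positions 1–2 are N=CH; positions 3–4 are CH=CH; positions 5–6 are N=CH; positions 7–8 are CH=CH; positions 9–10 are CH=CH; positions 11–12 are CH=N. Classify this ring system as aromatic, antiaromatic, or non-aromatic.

Antiaromatic

Every ring atom contributes a p orbital perpendicular to the ring (the double-bond atoms are sp², each contributing one p electron; each sp² =N– keeps its lone pair in-plane and puts one electron into the π system), so the π system is cyclic and fully conjugated.
Adding the contributions, 6 × 2 = 12 from the 6 double-bond units.
12 is a 4n count (n = 3), so the planar conjugated ring is antiaromatic.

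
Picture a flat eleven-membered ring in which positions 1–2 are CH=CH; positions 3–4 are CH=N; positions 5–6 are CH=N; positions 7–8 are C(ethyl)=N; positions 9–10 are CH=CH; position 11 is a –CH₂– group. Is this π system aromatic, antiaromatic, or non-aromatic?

Non-aromatic

Because the tetrahedral CH₂ carbon is sp³ and has no p orbital in the ring π system at the CH2 position, the π system cannot extend all the way around the ring.
A ring that is not fully conjugated cannot be aromatic or antiaromatic regardless of its π-electron count.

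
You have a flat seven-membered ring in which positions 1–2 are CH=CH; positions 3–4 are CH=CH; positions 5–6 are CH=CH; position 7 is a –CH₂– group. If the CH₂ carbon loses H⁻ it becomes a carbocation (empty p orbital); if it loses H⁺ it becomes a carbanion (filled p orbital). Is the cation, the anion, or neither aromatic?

The cation

In both ions every ring atom is sp² and contributes a p orbital, so both rings are fully conjugated.
Cation: 3 × 2 + 0 = 6 π electrons → 4(1)+2, aromatic.
Anion: 3 × 2 + 2 = 8 π electrons → 4(2), antiaromatic.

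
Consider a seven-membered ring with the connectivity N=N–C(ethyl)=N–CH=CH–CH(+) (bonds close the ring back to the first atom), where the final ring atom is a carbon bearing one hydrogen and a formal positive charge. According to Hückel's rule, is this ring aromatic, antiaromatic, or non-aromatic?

All ring atoms are sp² and supply a p orbital to the ring (the double-bond atoms are sp², each contributing one p electron; each sp² =N– keeps its lone pair in-plane and puts one electron into the π system; the carbocation has an empty p orbital); the conjugation is uninterrupted.
Adding the contributions, 3 × 2 = 6 from the double-bond units + 0 from the CH(+) atom = 6.
That gives a 4n+2 count (6, n = 1).

Aromatic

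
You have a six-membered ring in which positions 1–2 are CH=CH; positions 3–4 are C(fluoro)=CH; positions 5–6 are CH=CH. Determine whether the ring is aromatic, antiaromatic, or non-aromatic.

Aromatic

The p orbitals form a continuous loop: every atom in a ring double bond is sp² and brings one electron to the p orbital. The ring is fully conjugated.
Counting π electrons: 3 × 2 = 6 from the 3 double-bond units.
Since 6 = 4·1 + 2, the ring meets the 4n+2 criterion.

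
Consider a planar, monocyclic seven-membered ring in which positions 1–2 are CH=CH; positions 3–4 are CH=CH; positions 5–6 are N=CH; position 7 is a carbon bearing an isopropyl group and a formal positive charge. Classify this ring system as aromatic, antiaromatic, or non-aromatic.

Aromatic

Check conjugation: each doubly-bonded ring atom is sp² with one p-orbital electron; each sp² =N– keeps its lone pair in-plane and puts one electron into the π system; the carbocation has an empty p orbital — every position has a p orbital, so the cyclic π system is continuous.
Counting π electrons: 3 × 2 = 6 from the double-bond units + 0 from the C(isopropyl)(+) atom = 6.
That gives a 4n+2 count (6, n = 1).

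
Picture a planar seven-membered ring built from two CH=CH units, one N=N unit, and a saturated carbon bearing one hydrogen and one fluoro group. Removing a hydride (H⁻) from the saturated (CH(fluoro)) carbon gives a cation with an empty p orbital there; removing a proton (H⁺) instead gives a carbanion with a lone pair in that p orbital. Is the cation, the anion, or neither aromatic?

The cation

Once that carbon is sp², every ring atom has a p orbital and both ions are fully conjugated.
Cation: 3 × 2 + 0 = 6 π electrons → 4(1)+2, aromatic.
Anion: 3 × 2 + 2 = 8 π electrons → 4(2), antiaromatic.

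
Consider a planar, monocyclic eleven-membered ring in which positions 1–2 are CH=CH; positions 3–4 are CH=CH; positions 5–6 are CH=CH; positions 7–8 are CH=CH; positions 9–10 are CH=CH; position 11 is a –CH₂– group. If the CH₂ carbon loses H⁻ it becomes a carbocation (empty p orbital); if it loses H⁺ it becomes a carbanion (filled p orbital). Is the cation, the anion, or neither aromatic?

In either ion the ring is fully conjugated: every atom, including the new sp² carbon, supplies a p orbital.
Cation: 5 × 2 + 0 = 10 π electrons → 4(2)+2, aromatic.
Anion: 5 × 2 + 2 = 12 π electrons → 4(3), antiaromatic.

The cation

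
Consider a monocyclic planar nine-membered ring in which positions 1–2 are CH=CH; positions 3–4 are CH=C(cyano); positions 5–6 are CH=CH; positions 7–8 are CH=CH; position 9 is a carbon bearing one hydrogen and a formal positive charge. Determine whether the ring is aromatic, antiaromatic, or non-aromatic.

Antiaromatic

The p orbitals form a continuous loop: each doubly-bonded ring atom is sp² with one p-orbital electron; the carbocation has an empty p orbital. The ring is fully conjugated.
Counting π electrons: 4 × 2 = 8 from the double-bond units + 0 from the CH(+) atom = 8.
With 8 = 4·2 π electrons, Hückel's rule classifies the planar ring as antiaromatic.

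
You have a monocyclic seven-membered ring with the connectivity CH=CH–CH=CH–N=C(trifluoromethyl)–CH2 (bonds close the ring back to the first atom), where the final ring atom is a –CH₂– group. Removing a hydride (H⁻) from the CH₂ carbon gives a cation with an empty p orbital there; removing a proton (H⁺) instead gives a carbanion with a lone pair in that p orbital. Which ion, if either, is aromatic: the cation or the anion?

The cation

In both ions every ring atom is sp² and contributes a p orbital, so both rings are fully conjugated.
Cation: 3 × 2 + 0 = 6 π electrons → 4(1)+2, aromatic.
Anion: 3 × 2 + 2 = 8 π electrons → 4(2), antiaromatic.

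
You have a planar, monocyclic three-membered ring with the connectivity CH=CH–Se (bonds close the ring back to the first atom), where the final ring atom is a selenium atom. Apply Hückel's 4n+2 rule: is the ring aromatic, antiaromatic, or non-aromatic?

Check conjugation: each doubly-bonded ring atom is sp² with one p-orbital electron; the selenium donates one lone pair from its p orbital — every position has a p orbital, so the cyclic π system is continuous.
Adding the contributions, 1 × 2 = 2 from the double-bond unit + 2 from the Se atom = 4.
4 is a 4n count (n = 1), so the planar conjugated ring is antiaromatic.

Antiaromatic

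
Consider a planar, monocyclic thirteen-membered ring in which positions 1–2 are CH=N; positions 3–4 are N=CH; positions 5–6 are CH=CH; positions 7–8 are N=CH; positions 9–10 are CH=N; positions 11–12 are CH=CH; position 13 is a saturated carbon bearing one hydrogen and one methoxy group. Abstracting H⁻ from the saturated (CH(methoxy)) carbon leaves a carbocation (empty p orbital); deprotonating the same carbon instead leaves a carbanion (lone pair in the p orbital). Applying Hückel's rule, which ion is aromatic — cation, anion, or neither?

In both ions every ring atom is sp² and contributes a p orbital, so both rings are fully conjugated.
Cation: 6 × 2 + 0 = 12 π electrons → 4(3), antiaromatic.
Anion: 6 × 2 + 2 = 14 π electrons → 4(3)+2, aromatic.

The anion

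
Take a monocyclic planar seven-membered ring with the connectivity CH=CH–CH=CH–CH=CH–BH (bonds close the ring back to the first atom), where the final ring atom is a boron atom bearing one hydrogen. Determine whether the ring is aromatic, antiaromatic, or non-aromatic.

Aromatic

Every ring atom contributes a p orbital perpendicular to the ring (the double-bond atoms are sp², each contributing one p electron; the boron has an empty p orbital), so the π system is cyclic and fully conjugated.
Counting π electrons: 3 × 2 = 6 from the double-bond units + 0 from the BH atom = 6.
Since 6 = 4·1 + 2, the ring meets the 4n+2 criterion.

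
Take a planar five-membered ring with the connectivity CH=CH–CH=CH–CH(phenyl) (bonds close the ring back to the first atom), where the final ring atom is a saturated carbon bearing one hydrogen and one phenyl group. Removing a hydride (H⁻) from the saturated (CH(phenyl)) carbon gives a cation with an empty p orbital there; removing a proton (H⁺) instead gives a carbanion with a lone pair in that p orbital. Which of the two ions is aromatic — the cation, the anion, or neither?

The anion

In either ion the ring is fully conjugated: every atom, including the new sp² carbon, supplies a p orbital.
Cation: 2 × 2 + 0 = 4 π electrons → 4(1), antiaromatic.
Anion: 2 × 2 + 2 = 6 π electrons → 4(1)+2, aromatic.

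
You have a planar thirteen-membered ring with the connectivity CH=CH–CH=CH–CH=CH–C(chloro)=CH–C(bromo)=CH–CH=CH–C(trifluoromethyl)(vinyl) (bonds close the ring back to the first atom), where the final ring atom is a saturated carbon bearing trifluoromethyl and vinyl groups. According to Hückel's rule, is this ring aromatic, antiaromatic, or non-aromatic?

At the C(trifluoromethyl)(vinyl) position, that saturated carbon is sp³ and has no p orbital in the ring π system; the ring's p-orbital overlap is broken there.
Hückel's rule only applies to fully conjugated rings, so this one is simply non-aromatic.

Non-aromatic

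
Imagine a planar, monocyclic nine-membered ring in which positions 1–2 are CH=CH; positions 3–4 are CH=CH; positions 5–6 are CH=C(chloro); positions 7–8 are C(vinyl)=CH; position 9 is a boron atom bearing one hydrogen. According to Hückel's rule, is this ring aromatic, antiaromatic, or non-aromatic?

Check conjugation: every atom in a ring double bond is sp² and brings one electron to the p orbital; the boron has an empty p orbital — every position has a p orbital, so the cyclic π system is continuous.
Counting π electrons: 4 × 2 = 8 from the double-bond units + 0 from the BH atom = 8.
A 4n π count (8, n = 2) in a planar conjugated ring means antiaromatic.

Antiaromatic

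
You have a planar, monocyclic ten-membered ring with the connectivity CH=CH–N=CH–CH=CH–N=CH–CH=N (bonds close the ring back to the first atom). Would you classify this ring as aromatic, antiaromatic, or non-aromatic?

All ring atoms are sp² and supply a p orbital to the ring (every atom in a ring double bond is sp² and brings one electron to the p orbital; each sp² =N– keeps its lone pair in-plane and puts one electron into the π system); the conjugation is uninterrupted.
Counting π electrons: 5 × 2 = 10 from the 5 double-bond units.
That gives a 4n+2 count (10, n = 2).

Aromatic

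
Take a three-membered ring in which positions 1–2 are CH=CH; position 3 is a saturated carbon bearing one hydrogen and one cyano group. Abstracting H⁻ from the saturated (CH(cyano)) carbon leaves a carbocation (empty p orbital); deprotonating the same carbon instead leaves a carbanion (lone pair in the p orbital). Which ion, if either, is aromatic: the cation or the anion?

The cation

Once that carbon is sp², every ring atom has a p orbital and both ions are fully conjugated.
Cation: 1 × 2 + 0 = 2 π electrons → 4(0)+2, aromatic.
Anion: 1 × 2 + 2 = 4 π electrons → 4(1), antiaromatic.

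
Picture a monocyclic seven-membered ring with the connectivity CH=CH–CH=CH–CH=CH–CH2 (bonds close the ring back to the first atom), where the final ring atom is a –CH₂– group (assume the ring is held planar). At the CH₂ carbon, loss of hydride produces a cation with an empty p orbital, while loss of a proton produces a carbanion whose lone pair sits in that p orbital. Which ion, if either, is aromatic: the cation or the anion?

In both ions every ring atom is sp² and contributes a p orbital, so both rings are fully conjugated.
Cation: 3 × 2 + 0 = 6 π electrons → 4(1)+2, aromatic.
Anion: 3 × 2 + 2 = 8 π electrons → 4(2), antiaromatic.

The cation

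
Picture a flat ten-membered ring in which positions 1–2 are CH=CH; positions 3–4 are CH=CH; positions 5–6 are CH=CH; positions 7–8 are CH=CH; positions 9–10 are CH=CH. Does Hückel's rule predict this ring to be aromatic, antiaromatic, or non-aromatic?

Aromatic

Every ring atom contributes a p orbital perpendicular to the ring (the double-bond atoms are sp², each contributing one p electron), so the π system is cyclic and fully conjugated.
Counting π electrons: 5 × 2 = 10 from the 5 double-bond units.
Since 10 = 4·2 + 2, the ring meets the 4n+2 criterion.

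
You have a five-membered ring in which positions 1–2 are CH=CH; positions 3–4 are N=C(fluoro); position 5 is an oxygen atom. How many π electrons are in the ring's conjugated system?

6

Every ring atom contributes a p orbital perpendicular to the ring (the double-bond atoms are sp², each contributing one p electron; the doubly-bonded nitrogens are pyridine-type — their lone pairs lie in the ring plane, leaving one electron in the p orbital; the oxygen donates one lone pair from its p orbital), so the π system is cyclic and fully conjugated.
π-electron count: 2 × 2 = 4 from the double-bond units + 2 from the O atom = 6.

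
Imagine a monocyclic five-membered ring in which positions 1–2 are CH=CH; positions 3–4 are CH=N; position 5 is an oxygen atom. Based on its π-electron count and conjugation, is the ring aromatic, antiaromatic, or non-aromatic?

The p orbitals form a continuous loop: the double-bond atoms are sp², each contributing one p electron; each =N– nitrogen is pyridine-type (lone pair in the sp² plane, one electron in the p orbital); the oxygen donates one lone pair from its p orbital. The ring is fully conjugated.
π-electron count: 2 × 2 = 4 from the double-bond units + 2 from the O atom = 6.
With 6 π electrons (n = 1), the Hückel 4n+2 condition holds.

Aromatic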